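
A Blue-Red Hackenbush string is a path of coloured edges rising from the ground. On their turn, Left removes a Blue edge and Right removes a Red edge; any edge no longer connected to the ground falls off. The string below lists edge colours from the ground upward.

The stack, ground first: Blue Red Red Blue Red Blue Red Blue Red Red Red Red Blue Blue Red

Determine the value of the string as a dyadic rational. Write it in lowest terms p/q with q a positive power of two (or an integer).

B: Left { 0 }, Right { none } — simplest 1
BR: Left { 0 }, Right { 1 } — simplest 1/2
BRR: Left { 0 }, Right { 1/2; 1 } — simplest 1/4
BRRB: Left { 0; 1/4 }, Right { 1/2; 1 } — simplest 3/8
BRRBR: Left { 0; 1/4 }, Right { 3/8; 1/2; 1 } — simplest 5/16
BRRBRB: Left { 0; 1/4; 5/16 }, Right { 3/8; 1/2; 1 } — simplest 11/32
BRRBRBR: Left { 0; 1/4; 5/16 }, Right { 11/32; 3/8; 1/2; 1 } — simplest 21/64
BRRBRBRB: Left { 0; 1/4; 5/16; 21/64 }, Right { 11/32; 3/8; 1/2; 1 } — simplest 43/128
BRRBRBRBR: Left { 0; 1/4; 5/16; 21/64 }, Right { 43/128; 11/32; 3/8; 1/2; 1 } — simplest 85/256
BRRBRBRBRR: Left { 0; 1/4; 5/16; 21/64 }, Right { 85/256; 43/128; 11/32; 3/8; 1/2; 1 } — simplest 169/512
BRRBRBRBRRR: Left { 0; 1/4; 5/16; 21/64 }, Right { 169/512; 85/256; 43/128; 11/32; 3/8; 1/2; 1 } — simplest 337/1024
BRRBRBRBRRRR: Left { 0; 1/4; 5/16; 21/64 }, Right { 337/1024; 169/512; 85/256; 43/128; 11/32; 3/8; 1/2; 1 } — simplest 673/2048
BRRBRBRBRRRRB: Left { 0; 1/4; 5/16; 21/64; 673/2048 }, Right { 337/1024; 169/512; 85/256; 43/128; 11/32; 3/8; 1/2; 1 } — simplest 1347/4096
BRRBRBRBRRRRBB: Left { 0; 1/4; 5/16; 21/64; 673/2048; 1347/4096 }, Right { 337/1024; 169/512; 85/256; 43/128; 11/32; 3/8; 1/2; 1 } — simplest 2695/8192
BRRBRBRBRRRRBBR: Left { 0; 1/4; 5/16; 21/64; 673/2048; 1347/4096 }, Right { 2695/8192; 337/1024; 169/512; 85/256; 43/128; 11/32; 3/8; 1/2; 1 } — simplest 5389/16384

5389/16384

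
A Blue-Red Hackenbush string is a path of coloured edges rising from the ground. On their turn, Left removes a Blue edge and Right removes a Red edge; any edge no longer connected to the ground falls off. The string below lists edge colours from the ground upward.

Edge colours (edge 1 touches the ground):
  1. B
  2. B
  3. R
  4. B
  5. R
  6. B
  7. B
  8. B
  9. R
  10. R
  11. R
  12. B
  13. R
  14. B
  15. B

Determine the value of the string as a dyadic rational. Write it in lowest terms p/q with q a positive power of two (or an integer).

edge 1 of 15 (B): { 0 | (no moves) } so 1
edge 2 of 15 (B): { 0; 1 | (no moves) } so 2
edge 3 of 15 (R): { 0; 1 | 2 } so 3/2
edge 4 of 15 (B): { 0; 1; 3/2 | 2 } so 7/4
edge 5 of 15 (R): { 0; 1; 3/2 | 7/4; 2 } so 13/8
edge 6 of 15 (B): { 0; 1; 3/2; 13/8 | 7/4; 2 } so 27/16
edge 7 of 15 (B): { 0; 1; 3/2; 13/8; 27/16 | 7/4; 2 } so 55/32
edge 8 of 15 (B): { 0; 1; 3/2; 13/8; 27/16; 55/32 | 7/4; 2 } so 111/64
edge 9 of 15 (R): { 0; 1; 3/2; 13/8; 27/16; 55/32 | 111/64; 7/4; 2 } so 221/128
edge 10 of 15 (R): { 0; 1; 3/2; 13/8; 27/16; 55/32 | 221/128; 111/64; 7/4; 2 } so 441/256
edge 11 of 15 (R): { 0; 1; 3/2; 13/8; 27/16; 55/32 | 441/256; 221/128; 111/64; 7/4; 2 } so 881/512
edge 12 of 15 (B): { 0; 1; 3/2; 13/8; 27/16; 55/32; 881/512 | 441/256; 221/128; 111/64; 7/4; 2 } so 1763/1024
edge 13 of 15 (R): { 0; 1; 3/2; 13/8; 27/16; 55/32; 881/512 | 1763/1024; 441/256; 221/128; 111/64; 7/4; 2 } so 3525/2048
edge 14 of 15 (B): { 0; 1; 3/2; 13/8; 27/16; 55/32; 881/512; 3525/2048 | 1763/1024; 441/256; 221/128; 111/64; 7/4; 2 } so 7051/4096
edge 15 of 15 (B): { 0; 1; 3/2; 13/8; 27/16; 55/32; 881/512; 3525/2048; 7051/4096 | 1763/1024; 441/256; 221/128; 111/64; 7/4; 2 } so 14103/8192

14103/8192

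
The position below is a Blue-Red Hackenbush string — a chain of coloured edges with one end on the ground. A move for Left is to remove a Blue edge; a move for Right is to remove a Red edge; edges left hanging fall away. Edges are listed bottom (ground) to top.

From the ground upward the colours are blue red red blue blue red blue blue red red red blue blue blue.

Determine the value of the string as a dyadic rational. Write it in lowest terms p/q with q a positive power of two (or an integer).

edge 1 of 14 (blue): { 0 | ∅ } so 1
edge 2 of 14 (red): { 0 | 1 } so 1/2
edge 3 of 14 (red): { 0 | 1/2; 1 } so 1/4
edge 4 of 14 (blue): { 0; 1/4 | 1/2; 1 } so 3/8
edge 5 of 14 (blue): { 0; 1/4; 3/8 | 1/2; 1 } so 7/16
edge 6 of 14 (red): { 0; 1/4; 3/8 | 7/16; 1/2; 1 } so 13/32
edge 7 of 14 (blue): { 0; 1/4; 3/8; 13/32 | 7/16; 1/2; 1 } so 27/64
edge 8 of 14 (blue): { 0; 1/4; 3/8; 13/32; 27/64 | 7/16; 1/2; 1 } so 55/128
edge 9 of 14 (red): { 0; 1/4; 3/8; 13/32; 27/64 | 55/128; 7/16; 1/2; 1 } so 109/256
edge 10 of 14 (red): { 0; 1/4; 3/8; 13/32; 27/64 | 109/256; 55/128; 7/16; 1/2; 1 } so 217/512
edge 11 of 14 (red): { 0; 1/4; 3/8; 13/32; 27/64 | 217/512; 109/256; 55/128; 7/16; 1/2; 1 } so 433/1024
edge 12 of 14 (blue): { 0; 1/4; 3/8; 13/32; 27/64; 433/1024 | 217/512; 109/256; 55/128; 7/16; 1/2; 1 } so 867/2048
edge 13 of 14 (blue): { 0; 1/4; 3/8; 13/32; 27/64; 433/1024; 867/2048 | 217/512; 109/256; 55/128; 7/16; 1/2; 1 } so 1735/4096
edge 14 of 14 (blue): { 0; 1/4; 3/8; 13/32; 27/64; 433/1024; 867/2048; 1735/4096 | 217/512; 109/256; 55/128; 7/16; 1/2; 1 } so 3471/8192

3471/8192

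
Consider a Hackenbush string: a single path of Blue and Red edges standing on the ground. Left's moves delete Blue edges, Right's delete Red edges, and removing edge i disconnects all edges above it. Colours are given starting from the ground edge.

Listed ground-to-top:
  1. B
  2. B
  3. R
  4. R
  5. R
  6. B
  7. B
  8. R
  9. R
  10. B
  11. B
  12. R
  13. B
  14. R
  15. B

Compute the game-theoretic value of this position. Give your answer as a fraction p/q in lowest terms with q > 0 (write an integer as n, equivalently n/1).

Recurse on prefixes of the 15-edge string B B R R R B B R R B B R B R B:
step 1: add B to get B; options L={ 0 } R={ · } = 1
step 2: add B to get BB; options L={ 0 1 } R={ · } = 2
step 3: add R to get BBR; options L={ 0 1 } R={ 2 } = 3/2
step 4: add R to get BBRR; options L={ 0 1 } R={ 3/2 2 } = 5/4
step 5: add R to get BBRRR; options L={ 0 1 } R={ 5/4 3/2 2 } = 9/8
step 6: add B to get BBRRRB; options L={ 0 1 9/8 } R={ 5/4 3/2 2 } = 19/16
step 7: add B to get BBRRRBB; options L={ 0 1 9/8 19/16 } R={ 5/4 3/2 2 } = 39/32
step 8: add R to get BBRRRBBR; options L={ 0 1 9/8 19/16 } R={ 39/32 5/4 3/2 2 } = 77/64
step 9: add R to get BBRRRBBRR; options L={ 0 1 9/8 19/16 } R={ 77/64 39/32 5/4 3/2 2 } = 153/128
step 10: add B to get BBRRRBBRRB; options L={ 0 1 9/8 19/16 153/128 } R={ 77/64 39/32 5/4 3/2 2 } = 307/256
step 11: add B to get BBRRRBBRRBB; options L={ 0 1 9/8 19/16 153/128 307/256 } R={ 77/64 39/32 5/4 3/2 2 } = 615/512
step 12: add R to get BBRRRBBRRBBR; options L={ 0 1 9/8 19/16 153/128 307/256 } R={ 615/512 77/64 39/32 5/4 3/2 2 } = 1229/1024
step 13: add B to get BBRRRBBRRBBRB; options L={ 0 1 9/8 19/16 153/128 307/256 1229/1024 } R={ 615/512 77/64 39/32 5/4 3/2 2 } = 2459/2048
step 14: add R to get BBRRRBBRRBBRBR; options L={ 0 1 9/8 19/16 153/128 307/256 1229/1024 } R={ 2459/2048 615/512 77/64 39/32 5/4 3/2 2 } = 4917/4096
step 15: add B to get BBRRRBBRRBBRBRB; options L={ 0 1 9/8 19/16 153/128 307/256 1229/1024 4917/4096 } R={ 2459/2048 615/512 77/64 39/32 5/4 3/2 2 } = 9835/8192

9835/8192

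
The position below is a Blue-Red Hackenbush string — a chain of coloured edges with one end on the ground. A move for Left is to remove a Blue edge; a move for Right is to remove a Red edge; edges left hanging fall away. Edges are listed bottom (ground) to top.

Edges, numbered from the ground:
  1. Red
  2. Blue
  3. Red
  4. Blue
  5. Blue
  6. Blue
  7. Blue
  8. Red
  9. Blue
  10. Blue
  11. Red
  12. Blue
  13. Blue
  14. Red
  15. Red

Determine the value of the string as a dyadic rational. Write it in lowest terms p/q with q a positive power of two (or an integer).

-8487/16384

Recurse on prefixes of the 15-edge string Red Blue Red Blue Blue Blue Blue Red Blue Blue Red Blue Blue Red Red:
step 1: add Red to get R; options L={ none } R={ 0 } -> -1
step 2: add Blue to get RB; options L={ -1 } R={ 0 } -> -1/2
step 3: add Red to get RBR; options L={ -1 } R={ -1/2, 0 } -> -3/4
step 4: add Blue to get RBRB; options L={ -1, -3/4 } R={ -1/2, 0 } -> -5/8
step 5: add Blue to get RBRBB; options L={ -1, -3/4, -5/8 } R={ -1/2, 0 } -> -9/16
step 6: add Blue to get RBRBBB; options L={ -1, -3/4, -5/8, -9/16 } R={ -1/2, 0 } -> -17/32
step 7: add Blue to get RBRBBBB; options L={ -1, -3/4, -5/8, -9/16, -17/32 } R={ -1/2, 0 } -> -33/64
step 8: add Red to get RBRBBBBR; options L={ -1, -3/4, -5/8, -9/16, -17/32 } R={ -33/64, -1/2, 0 } -> -67/128
step 9: add Blue to get RBRBBBBRB; options L={ -1, -3/4, -5/8, -9/16, -17/32, -67/128 } R={ -33/64, -1/2, 0 } -> -133/256
step 10: add Blue to get RBRBBBBRBB; options L={ -1, -3/4, -5/8, -9/16, -17/32, -67/128, -133/256 } R={ -33/64, -1/2, 0 } -> -265/512
step 11: add Red to get RBRBBBBRBBR; options L={ -1, -3/4, -5/8, -9/16, -17/32, -67/128, -133/256 } R={ -265/512, -33/64, -1/2, 0 } -> -531/1024
step 12: add Blue to get RBRBBBBRBBRB; options L={ -1, -3/4, -5/8, -9/16, -17/32, -67/128, -133/256, -531/1024 } R={ -265/512, -33/64, -1/2, 0 } -> -1061/2048
step 13: add Blue to get RBRBBBBRBBRBB; options L={ -1, -3/4, -5/8, -9/16, -17/32, -67/128, -133/256, -531/1024, -1061/2048 } R={ -265/512, -33/64, -1/2, 0 } -> -2121/4096
step 14: add Red to get RBRBBBBRBBRBBR; options L={ -1, -3/4, -5/8, -9/16, -17/32, -67/128, -133/256, -531/1024, -1061/2048 } R={ -2121/4096, -265/512, -33/64, -1/2, 0 } -> -4243/8192
step 15: add Red to get RBRBBBBRBBRBBRR; options L={ -1, -3/4, -5/8, -9/16, -17/32, -67/128, -133/256, -531/1024, -1061/2048 } R={ -4243/8192, -2121/4096, -265/512, -33/64, -1/2, 0 } -> -8487/16384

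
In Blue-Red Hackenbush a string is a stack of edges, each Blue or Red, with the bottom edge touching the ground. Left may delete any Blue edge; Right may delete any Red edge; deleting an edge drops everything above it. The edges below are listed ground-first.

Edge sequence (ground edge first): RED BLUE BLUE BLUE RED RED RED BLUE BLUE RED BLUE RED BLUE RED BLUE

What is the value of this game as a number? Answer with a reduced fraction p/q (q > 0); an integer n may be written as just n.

-3669/16384

Build val(s[:k]) for k = 1..15, string s = RED BLUE BLUE BLUE RED RED RED BLUE BLUE RED BLUE RED BLUE RED BLUE.
val(R) = { none | 0 } → -1
val(RB) = { -1 | 0 } → -1/2
val(RBB) = { -1,-1/2 | 0 } → -1/4
val(RBBB) = { -1,-1/2,-1/4 | 0 } → -1/8
val(RBBBR) = { -1,-1/2,-1/4 | -1/8,0 } → -3/16
val(RBBBRR) = { -1,-1/2,-1/4 | -3/16,-1/8,0 } → -7/32
val(RBBBRRR) = { -1,-1/2,-1/4 | -7/32,-3/16,-1/8,0 } → -15/64
val(RBBBRRRB) = { -1,-1/2,-1/4,-15/64 | -7/32,-3/16,-1/8,0 } → -29/128
val(RBBBRRRBB) = { -1,-1/2,-1/4,-15/64,-29/128 | -7/32,-3/16,-1/8,0 } → -57/256
val(RBBBRRRBBR) = { -1,-1/2,-1/4,-15/64,-29/128 | -57/256,-7/32,-3/16,-1/8,0 } → -115/512
val(RBBBRRRBBRB) = { -1,-1/2,-1/4,-15/64,-29/128,-115/512 | -57/256,-7/32,-3/16,-1/8,0 } → -229/1024
val(RBBBRRRBBRBR) = { -1,-1/2,-1/4,-15/64,-29/128,-115/512 | -229/1024,-57/256,-7/32,-3/16,-1/8,0 } → -459/2048
val(RBBBRRRBBRBRB) = { -1,-1/2,-1/4,-15/64,-29/128,-115/512,-459/2048 | -229/1024,-57/256,-7/32,-3/16,-1/8,0 } → -917/4096
val(RBBBRRRBBRBRBR) = { -1,-1/2,-1/4,-15/64,-29/128,-115/512,-459/2048 | -917/4096,-229/1024,-57/256,-7/32,-3/16,-1/8,0 } → -1835/8192
val(RBBBRRRBBRBRBRB) = { -1,-1/2,-1/4,-15/64,-29/128,-115/512,-459/2048,-1835/8192 | -917/4096,-229/1024,-57/256,-7/32,-3/16,-1/8,0 } → -3669/16384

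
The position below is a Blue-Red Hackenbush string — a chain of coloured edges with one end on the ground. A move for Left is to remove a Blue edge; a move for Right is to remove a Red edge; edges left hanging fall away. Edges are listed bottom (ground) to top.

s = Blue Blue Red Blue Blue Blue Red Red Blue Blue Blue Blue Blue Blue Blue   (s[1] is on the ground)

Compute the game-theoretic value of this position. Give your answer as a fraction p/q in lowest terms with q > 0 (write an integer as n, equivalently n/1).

15615/8192

v(B) = { 0 | none } -> 1
v(BB) = { 0, 1 | none } -> 2
v(BBR) = { 0, 1 | 2 } -> 3/2
v(BBRB) = { 0, 1, 3/2 | 2 } -> 7/4
v(BBRBB) = { 0, 1, 3/2, 7/4 | 2 } -> 15/8
v(BBRBBB) = { 0, 1, 3/2, 7/4, 15/8 | 2 } -> 31/16
v(BBRBBBR) = { 0, 1, 3/2, 7/4, 15/8 | 31/16, 2 } -> 61/32
v(BBRBBBRR) = { 0, 1, 3/2, 7/4, 15/8 | 61/32, 31/16, 2 } -> 121/64
v(BBRBBBRRB) = { 0, 1, 3/2, 7/4, 15/8, 121/64 | 61/32, 31/16, 2 } -> 243/128
v(BBRBBBRRBB) = { 0, 1, 3/2, 7/4, 15/8, 121/64, 243/128 | 61/32, 31/16, 2 } -> 487/256
v(BBRBBBRRBBB) = { 0, 1, 3/2, 7/4, 15/8, 121/64, 243/128, 487/256 | 61/32, 31/16, 2 } -> 975/512
v(BBRBBBRRBBBB) = { 0, 1, 3/2, 7/4, 15/8, 121/64, 243/128, 487/256, 975/512 | 61/32, 31/16, 2 } -> 1951/1024
v(BBRBBBRRBBBBB) = { 0, 1, 3/2, 7/4, 15/8, 121/64, 243/128, 487/256, 975/512, 1951/1024 | 61/32, 31/16, 2 } -> 3903/2048
v(BBRBBBRRBBBBBB) = { 0, 1, 3/2, 7/4, 15/8, 121/64, 243/128, 487/256, 975/512, 1951/1024, 3903/2048 | 61/32, 31/16, 2 } -> 7807/4096
v(BBRBBBRRBBBBBBB) = { 0, 1, 3/2, 7/4, 15/8, 121/64, 243/128, 487/256, 975/512, 1951/1024, 3903/2048, 7807/4096 | 61/32, 31/16, 2 } -> 15615/8192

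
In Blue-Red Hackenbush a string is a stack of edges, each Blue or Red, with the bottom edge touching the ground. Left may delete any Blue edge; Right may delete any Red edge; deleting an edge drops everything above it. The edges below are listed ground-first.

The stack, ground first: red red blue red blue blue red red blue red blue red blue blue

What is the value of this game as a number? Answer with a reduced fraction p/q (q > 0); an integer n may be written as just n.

-6569/4096

Build value(s[:k]) for k = 1..14, string s = red red blue red blue blue red red blue red blue red blue blue.
edge 1 of 14 (red): {  | 0 } → -1
edge 2 of 14 (red): {  | -1 0 } → -2
edge 3 of 14 (blue): { -2 | -1 0 } → -3/2
edge 4 of 14 (red): { -2 | -3/2 -1 0 } → -7/4
edge 5 of 14 (blue): { -2 -7/4 | -3/2 -1 0 } → -13/8
edge 6 of 14 (blue): { -2 -7/4 -13/8 | -3/2 -1 0 } → -25/16
edge 7 of 14 (red): { -2 -7/4 -13/8 | -25/16 -3/2 -1 0 } → -51/32
edge 8 of 14 (red): { -2 -7/4 -13/8 | -51/32 -25/16 -3/2 -1 0 } → -103/64
edge 9 of 14 (blue): { -2 -7/4 -13/8 -103/64 | -51/32 -25/16 -3/2 -1 0 } → -205/128
edge 10 of 14 (red): { -2 -7/4 -13/8 -103/64 | -205/128 -51/32 -25/16 -3/2 -1 0 } → -411/256
edge 11 of 14 (blue): { -2 -7/4 -13/8 -103/64 -411/256 | -205/128 -51/32 -25/16 -3/2 -1 0 } → -821/512
edge 12 of 14 (red): { -2 -7/4 -13/8 -103/64 -411/256 | -821/512 -205/128 -51/32 -25/16 -3/2 -1 0 } → -1643/1024
edge 13 of 14 (blue): { -2 -7/4 -13/8 -103/64 -411/256 -1643/1024 | -821/512 -205/128 -51/32 -25/16 -3/2 -1 0 } → -3285/2048
edge 14 of 14 (blue): { -2 -7/4 -13/8 -103/64 -411/256 -1643/1024 -3285/2048 | -821/512 -205/128 -51/32 -25/16 -3/2 -1 0 } → -6569/4096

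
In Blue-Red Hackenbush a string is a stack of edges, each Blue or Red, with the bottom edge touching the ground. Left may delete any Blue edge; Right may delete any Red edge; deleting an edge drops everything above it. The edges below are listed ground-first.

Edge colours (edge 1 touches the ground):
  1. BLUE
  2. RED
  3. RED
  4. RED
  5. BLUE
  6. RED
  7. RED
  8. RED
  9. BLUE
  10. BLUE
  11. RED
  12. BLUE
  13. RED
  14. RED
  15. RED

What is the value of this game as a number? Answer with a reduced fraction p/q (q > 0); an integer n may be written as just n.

Recurse on prefixes of the 15-edge string BLUE RED RED RED BLUE RED RED RED BLUE BLUE RED BLUE RED RED RED:
edge 1 of 15 (BLUE): { 0 | — } so 1
edge 2 of 15 (RED): { 0 | 1 } so 1/2
edge 3 of 15 (RED): { 0 | 1/2,1 } so 1/4
edge 4 of 15 (RED): { 0 | 1/4,1/2,1 } so 1/8
edge 5 of 15 (BLUE): { 0,1/8 | 1/4,1/2,1 } so 3/16
edge 6 of 15 (RED): { 0,1/8 | 3/16,1/4,1/2,1 } so 5/32
edge 7 of 15 (RED): { 0,1/8 | 5/32,3/16,1/4,1/2,1 } so 9/64
edge 8 of 15 (RED): { 0,1/8 | 9/64,5/32,3/16,1/4,1/2,1 } so 17/128
edge 9 of 15 (BLUE): { 0,1/8,17/128 | 9/64,5/32,3/16,1/4,1/2,1 } so 35/256
edge 10 of 15 (BLUE): { 0,1/8,17/128,35/256 | 9/64,5/32,3/16,1/4,1/2,1 } so 71/512
edge 11 of 15 (RED): { 0,1/8,17/128,35/256 | 71/512,9/64,5/32,3/16,1/4,1/2,1 } so 141/1024
edge 12 of 15 (BLUE): { 0,1/8,17/128,35/256,141/1024 | 71/512,9/64,5/32,3/16,1/4,1/2,1 } so 283/2048
edge 13 of 15 (RED): { 0,1/8,17/128,35/256,141/1024 | 283/2048,71/512,9/64,5/32,3/16,1/4,1/2,1 } so 565/4096
edge 14 of 15 (RED): { 0,1/8,17/128,35/256,141/1024 | 565/4096,283/2048,71/512,9/64,5/32,3/16,1/4,1/2,1 } so 1129/8192
edge 15 of 15 (RED): { 0,1/8,17/128,35/256,141/1024 | 1129/8192,565/4096,283/2048,71/512,9/64,5/32,3/16,1/4,1/2,1 } so 2257/16384

2257/16384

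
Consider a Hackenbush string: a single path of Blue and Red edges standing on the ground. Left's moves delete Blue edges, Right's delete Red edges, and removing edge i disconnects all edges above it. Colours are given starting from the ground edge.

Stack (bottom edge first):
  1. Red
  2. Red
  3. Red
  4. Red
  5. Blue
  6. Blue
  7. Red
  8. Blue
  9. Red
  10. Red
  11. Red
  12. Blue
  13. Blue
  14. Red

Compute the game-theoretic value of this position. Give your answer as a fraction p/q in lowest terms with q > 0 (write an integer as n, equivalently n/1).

-3443/1024

Prefix values for Red Red Red Red Blue Blue Red Blue Red Red Red Blue Blue Red via {L|R} + simplicity:
1 of 14 · R · max L −∞ · min R 0 gives -1
2 of 14 · RR · max L −∞ · min R -1 gives -2
3 of 14 · RRR · max L −∞ · min R -2 gives -3
4 of 14 · RRRR · max L −∞ · min R -3 gives -4
5 of 14 · RRRRB · max L -4 · min R -3 gives -7/2
6 of 14 · RRRRBB · max L -7/2 · min R -3 gives -13/4
7 of 14 · RRRRBBR · max L -7/2 · min R -13/4 gives -27/8
8 of 14 · RRRRBBRB · max L -27/8 · min R -13/4 gives -53/16
9 of 14 · RRRRBBRBR · max L -27/8 · min R -53/16 gives -107/32
10 of 14 · RRRRBBRBRR · max L -27/8 · min R -107/32 gives -215/64
11 of 14 · RRRRBBRBRRR · max L -27/8 · min R -215/64 gives -431/128
12 of 14 · RRRRBBRBRRRB · max L -431/128 · min R -215/64 gives -861/256
13 of 14 · RRRRBBRBRRRBB · max L -861/256 · min R -215/64 gives -1721/512
14 of 14 · RRRRBBRBRRRBBR · max L -861/256 · min R -1721/512 gives -3443/1024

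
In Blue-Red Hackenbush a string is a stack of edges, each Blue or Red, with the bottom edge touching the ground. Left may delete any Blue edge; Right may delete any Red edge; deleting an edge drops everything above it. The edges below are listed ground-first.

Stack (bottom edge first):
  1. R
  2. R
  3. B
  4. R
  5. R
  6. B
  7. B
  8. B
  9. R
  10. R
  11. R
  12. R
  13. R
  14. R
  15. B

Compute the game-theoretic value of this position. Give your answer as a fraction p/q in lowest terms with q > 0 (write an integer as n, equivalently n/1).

edge 1 of 15 (R): { (no moves) | 0 } = -1
edge 2 of 15 (R): { (no moves) | -1 0 } = -2
edge 3 of 15 (B): { -2 | -1 0 } = -3/2
edge 4 of 15 (R): { -2 | -3/2 -1 0 } = -7/4
edge 5 of 15 (R): { -2 | -7/4 -3/2 -1 0 } = -15/8
edge 6 of 15 (B): { -2 -15/8 | -7/4 -3/2 -1 0 } = -29/16
edge 7 of 15 (B): { -2 -15/8 -29/16 | -7/4 -3/2 -1 0 } = -57/32
edge 8 of 15 (B): { -2 -15/8 -29/16 -57/32 | -7/4 -3/2 -1 0 } = -113/64
edge 9 of 15 (R): { -2 -15/8 -29/16 -57/32 | -113/64 -7/4 -3/2 -1 0 } = -227/128
edge 10 of 15 (R): { -2 -15/8 -29/16 -57/32 | -227/128 -113/64 -7/4 -3/2 -1 0 } = -455/256
edge 11 of 15 (R): { -2 -15/8 -29/16 -57/32 | -455/256 -227/128 -113/64 -7/4 -3/2 -1 0 } = -911/512
edge 12 of 15 (R): { -2 -15/8 -29/16 -57/32 | -911/512 -455/256 -227/128 -113/64 -7/4 -3/2 -1 0 } = -1823/1024
edge 13 of 15 (R): { -2 -15/8 -29/16 -57/32 | -1823/1024 -911/512 -455/256 -227/128 -113/64 -7/4 -3/2 -1 0 } = -3647/2048
edge 14 of 15 (R): { -2 -15/8 -29/16 -57/32 | -3647/2048 -1823/1024 -911/512 -455/256 -227/128 -113/64 -7/4 -3/2 -1 0 } = -7295/4096
edge 15 of 15 (B): { -2 -15/8 -29/16 -57/32 -7295/4096 | -3647/2048 -1823/1024 -911/512 -455/256 -227/128 -113/64 -7/4 -3/2 -1 0 } = -14589/8192

-14589/8192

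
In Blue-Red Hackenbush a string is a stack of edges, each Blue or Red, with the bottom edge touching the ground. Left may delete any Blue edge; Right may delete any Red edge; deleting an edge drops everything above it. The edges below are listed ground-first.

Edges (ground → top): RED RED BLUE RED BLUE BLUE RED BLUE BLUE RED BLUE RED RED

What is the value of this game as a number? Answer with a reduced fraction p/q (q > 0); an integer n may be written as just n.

-3223/2048

G_1 [R]  L=[none]  R=[0]  -> -1
G_2 [RR]  L=[none]  R=[-1,0]  -> -2
G_3 [RRB]  L=[-2]  R=[-1,0]  -> -3/2
G_4 [RRBR]  L=[-2]  R=[-3/2,-1,0]  -> -7/4
G_5 [RRBRB]  L=[-2,-7/4]  R=[-3/2,-1,0]  -> -13/8
G_6 [RRBRBB]  L=[-2,-7/4,-13/8]  R=[-3/2,-1,0]  -> -25/16
G_7 [RRBRBBR]  L=[-2,-7/4,-13/8]  R=[-25/16,-3/2,-1,0]  -> -51/32
G_8 [RRBRBBRB]  L=[-2,-7/4,-13/8,-51/32]  R=[-25/16,-3/2,-1,0]  -> -101/64
G_9 [RRBRBBRBB]  L=[-2,-7/4,-13/8,-51/32,-101/64]  R=[-25/16,-3/2,-1,0]  -> -201/128
G_10 [RRBRBBRBBR]  L=[-2,-7/4,-13/8,-51/32,-101/64]  R=[-201/128,-25/16,-3/2,-1,0]  -> -403/256
G_11 [RRBRBBRBBRB]  L=[-2,-7/4,-13/8,-51/32,-101/64,-403/256]  R=[-201/128,-25/16,-3/2,-1,0]  -> -805/512
G_12 [RRBRBBRBBRBR]  L=[-2,-7/4,-13/8,-51/32,-101/64,-403/256]  R=[-805/512,-201/128,-25/16,-3/2,-1,0]  -> -1611/1024
G_13 [RRBRBBRBBRBRR]  L=[-2,-7/4,-13/8,-51/32,-101/64,-403/256]  R=[-1611/1024,-805/512,-201/128,-25/16,-3/2,-1,0]  -> -3223/2048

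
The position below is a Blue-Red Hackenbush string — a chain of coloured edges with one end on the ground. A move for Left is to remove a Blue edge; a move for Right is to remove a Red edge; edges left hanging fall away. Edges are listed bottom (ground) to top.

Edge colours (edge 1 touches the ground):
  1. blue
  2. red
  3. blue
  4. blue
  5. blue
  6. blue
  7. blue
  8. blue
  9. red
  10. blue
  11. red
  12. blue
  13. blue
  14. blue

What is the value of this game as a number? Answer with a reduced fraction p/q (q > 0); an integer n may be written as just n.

8111/8192

1 of 14 · b · max L 0 · min R +∞ -> 1
2 of 14 · br · max L 0 · min R 1 -> 1/2
3 of 14 · brb · max L 1/2 · min R 1 -> 3/4
4 of 14 · brbb · max L 3/4 · min R 1 -> 7/8
5 of 14 · brbbb · max L 7/8 · min R 1 -> 15/16
6 of 14 · brbbbb · max L 15/16 · min R 1 -> 31/32
7 of 14 · brbbbbb · max L 31/32 · min R 1 -> 63/64
8 of 14 · brbbbbbb · max L 63/64 · min R 1 -> 127/128
9 of 14 · brbbbbbbr · max L 63/64 · min R 127/128 -> 253/256
10 of 14 · brbbbbbbrb · max L 253/256 · min R 127/128 -> 507/512
11 of 14 · brbbbbbbrbr · max L 253/256 · min R 507/512 -> 1013/1024
12 of 14 · brbbbbbbrbrb · max L 1013/1024 · min R 507/512 -> 2027/2048
13 of 14 · brbbbbbbrbrbb · max L 2027/2048 · min R 507/512 -> 4055/4096
14 of 14 · brbbbbbbrbrbbb · max L 4055/4096 · min R 507/512 -> 8111/8192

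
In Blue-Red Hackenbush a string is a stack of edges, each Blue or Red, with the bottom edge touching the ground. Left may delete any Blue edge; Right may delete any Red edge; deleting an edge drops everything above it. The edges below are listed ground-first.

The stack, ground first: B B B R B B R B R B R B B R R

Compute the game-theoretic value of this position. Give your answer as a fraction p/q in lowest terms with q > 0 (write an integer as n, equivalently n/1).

g(B) = { 0 | ∅ } -> 1
g(BB) = { 0, 1 | ∅ } -> 2
g(BBB) = { 0, 1, 2 | ∅ } -> 3
g(BBBR) = { 0, 1, 2 | 3 } -> 5/2
g(BBBRB) = { 0, 1, 2, 5/2 | 3 } -> 11/4
g(BBBRBB) = { 0, 1, 2, 5/2, 11/4 | 3 } -> 23/8
g(BBBRBBR) = { 0, 1, 2, 5/2, 11/4 | 23/8, 3 } -> 45/16
g(BBBRBBRB) = { 0, 1, 2, 5/2, 11/4, 45/16 | 23/8, 3 } -> 91/32
g(BBBRBBRBR) = { 0, 1, 2, 5/2, 11/4, 45/16 | 91/32, 23/8, 3 } -> 181/64
g(BBBRBBRBRB) = { 0, 1, 2, 5/2, 11/4, 45/16, 181/64 | 91/32, 23/8, 3 } -> 363/128
g(BBBRBBRBRBR) = { 0, 1, 2, 5/2, 11/4, 45/16, 181/64 | 363/128, 91/32, 23/8, 3 } -> 725/256
g(BBBRBBRBRBRB) = { 0, 1, 2, 5/2, 11/4, 45/16, 181/64, 725/256 | 363/128, 91/32, 23/8, 3 } -> 1451/512
g(BBBRBBRBRBRBB) = { 0, 1, 2, 5/2, 11/4, 45/16, 181/64, 725/256, 1451/512 | 363/128, 91/32, 23/8, 3 } -> 2903/1024
g(BBBRBBRBRBRBBR) = { 0, 1, 2, 5/2, 11/4, 45/16, 181/64, 725/256, 1451/512 | 2903/1024, 363/128, 91/32, 23/8, 3 } -> 5805/2048
g(BBBRBBRBRBRBBRR) = { 0, 1, 2, 5/2, 11/4, 45/16, 181/64, 725/256, 1451/512 | 5805/2048, 2903/1024, 363/128, 91/32, 23/8, 3 } -> 11609/4096

11609/4096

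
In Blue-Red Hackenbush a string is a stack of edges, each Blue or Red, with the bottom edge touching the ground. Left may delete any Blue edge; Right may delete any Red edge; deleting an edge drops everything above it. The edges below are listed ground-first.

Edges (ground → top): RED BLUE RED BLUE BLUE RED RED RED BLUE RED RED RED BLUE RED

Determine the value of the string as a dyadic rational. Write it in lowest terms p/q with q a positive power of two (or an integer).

-5051/8192

G_1 [R]  L=[—]  R=[0]  — -1
G_2 [RB]  L=[-1]  R=[0]  — -1/2
G_3 [RBR]  L=[-1]  R=[-1/2; 0]  — -3/4
G_4 [RBRB]  L=[-1; -3/4]  R=[-1/2; 0]  — -5/8
G_5 [RBRBB]  L=[-1; -3/4; -5/8]  R=[-1/2; 0]  — -9/16
G_6 [RBRBBR]  L=[-1; -3/4; -5/8]  R=[-9/16; -1/2; 0]  — -19/32
G_7 [RBRBBRR]  L=[-1; -3/4; -5/8]  R=[-19/32; -9/16; -1/2; 0]  — -39/64
G_8 [RBRBBRRR]  L=[-1; -3/4; -5/8]  R=[-39/64; -19/32; -9/16; -1/2; 0]  — -79/128
G_9 [RBRBBRRRB]  L=[-1; -3/4; -5/8; -79/128]  R=[-39/64; -19/32; -9/16; -1/2; 0]  — -157/256
G_10 [RBRBBRRRBR]  L=[-1; -3/4; -5/8; -79/128]  R=[-157/256; -39/64; -19/32; -9/16; -1/2; 0]  — -315/512
G_11 [RBRBBRRRBRR]  L=[-1; -3/4; -5/8; -79/128]  R=[-315/512; -157/256; -39/64; -19/32; -9/16; -1/2; 0]  — -631/1024
G_12 [RBRBBRRRBRRR]  L=[-1; -3/4; -5/8; -79/128]  R=[-631/1024; -315/512; -157/256; -39/64; -19/32; -9/16; -1/2; 0]  — -1263/2048
G_13 [RBRBBRRRBRRRB]  L=[-1; -3/4; -5/8; -79/128; -1263/2048]  R=[-631/1024; -315/512; -157/256; -39/64; -19/32; -9/16; -1/2; 0]  — -2525/4096
G_14 [RBRBBRRRBRRRBR]  L=[-1; -3/4; -5/8; -79/128; -1263/2048]  R=[-2525/4096; -631/1024; -315/512; -157/256; -39/64; -19/32; -9/16; -1/2; 0]  — -5051/8192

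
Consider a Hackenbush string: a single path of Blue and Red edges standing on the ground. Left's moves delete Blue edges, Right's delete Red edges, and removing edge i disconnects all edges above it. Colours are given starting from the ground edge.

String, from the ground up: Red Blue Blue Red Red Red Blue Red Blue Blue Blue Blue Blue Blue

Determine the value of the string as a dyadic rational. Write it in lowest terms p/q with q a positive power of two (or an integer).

R: Left { none }, Right { 0 } gives simplest -1
RB: Left { -1 }, Right { 0 } gives simplest -1/2
RBB: Left { -1; -1/2 }, Right { 0 } gives simplest -1/4
RBBR: Left { -1; -1/2 }, Right { -1/4; 0 } gives simplest -3/8
RBBRR: Left { -1; -1/2 }, Right { -3/8; -1/4; 0 } gives simplest -7/16
RBBRRR: Left { -1; -1/2 }, Right { -7/16; -3/8; -1/4; 0 } gives simplest -15/32
RBBRRRB: Left { -1; -1/2; -15/32 }, Right { -7/16; -3/8; -1/4; 0 } gives simplest -29/64
RBBRRRBR: Left { -1; -1/2; -15/32 }, Right { -29/64; -7/16; -3/8; -1/4; 0 } gives simplest -59/128
RBBRRRBRB: Left { -1; -1/2; -15/32; -59/128 }, Right { -29/64; -7/16; -3/8; -1/4; 0 } gives simplest -117/256
RBBRRRBRBB: Left { -1; -1/2; -15/32; -59/128; -117/256 }, Right { -29/64; -7/16; -3/8; -1/4; 0 } gives simplest -233/512
RBBRRRBRBBB: Left { -1; -1/2; -15/32; -59/128; -117/256; -233/512 }, Right { -29/64; -7/16; -3/8; -1/4; 0 } gives simplest -465/1024
RBBRRRBRBBBB: Left { -1; -1/2; -15/32; -59/128; -117/256; -233/512; -465/1024 }, Right { -29/64; -7/16; -3/8; -1/4; 0 } gives simplest -929/2048
RBBRRRBRBBBBB: Left { -1; -1/2; -15/32; -59/128; -117/256; -233/512; -465/1024; -929/2048 }, Right { -29/64; -7/16; -3/8; -1/4; 0 } gives simplest -1857/4096
RBBRRRBRBBBBBB: Left { -1; -1/2; -15/32; -59/128; -117/256; -233/512; -465/1024; -929/2048; -1857/4096 }, Right { -29/64; -7/16; -3/8; -1/4; 0 } gives simplest -3713/8192

-3713/8192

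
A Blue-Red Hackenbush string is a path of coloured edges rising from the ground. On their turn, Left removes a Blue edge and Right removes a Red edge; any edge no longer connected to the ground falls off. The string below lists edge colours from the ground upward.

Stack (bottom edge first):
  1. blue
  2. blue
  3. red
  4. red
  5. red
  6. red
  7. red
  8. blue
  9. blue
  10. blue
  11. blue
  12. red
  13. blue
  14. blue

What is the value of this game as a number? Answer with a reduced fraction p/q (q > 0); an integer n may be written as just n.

4343/4096

val(b) = { 0 |  } → 1
val(bb) = { 0 1 |  } → 2
val(bbr) = { 0 1 | 2 } → 3/2
val(bbrr) = { 0 1 | 3/2 2 } → 5/4
val(bbrrr) = { 0 1 | 5/4 3/2 2 } → 9/8
val(bbrrrr) = { 0 1 | 9/8 5/4 3/2 2 } → 17/16
val(bbrrrrr) = { 0 1 | 17/16 9/8 5/4 3/2 2 } → 33/32
val(bbrrrrrb) = { 0 1 33/32 | 17/16 9/8 5/4 3/2 2 } → 67/64
val(bbrrrrrbb) = { 0 1 33/32 67/64 | 17/16 9/8 5/4 3/2 2 } → 135/128
val(bbrrrrrbbb) = { 0 1 33/32 67/64 135/128 | 17/16 9/8 5/4 3/2 2 } → 271/256
val(bbrrrrrbbbb) = { 0 1 33/32 67/64 135/128 271/256 | 17/16 9/8 5/4 3/2 2 } → 543/512
val(bbrrrrrbbbbr) = { 0 1 33/32 67/64 135/128 271/256 | 543/512 17/16 9/8 5/4 3/2 2 } → 1085/1024
val(bbrrrrrbbbbrb) = { 0 1 33/32 67/64 135/128 271/256 1085/1024 | 543/512 17/16 9/8 5/4 3/2 2 } → 2171/2048
val(bbrrrrrbbbbrbb) = { 0 1 33/32 67/64 135/128 271/256 1085/1024 2171/2048 | 543/512 17/16 9/8 5/4 3/2 2 } → 4343/4096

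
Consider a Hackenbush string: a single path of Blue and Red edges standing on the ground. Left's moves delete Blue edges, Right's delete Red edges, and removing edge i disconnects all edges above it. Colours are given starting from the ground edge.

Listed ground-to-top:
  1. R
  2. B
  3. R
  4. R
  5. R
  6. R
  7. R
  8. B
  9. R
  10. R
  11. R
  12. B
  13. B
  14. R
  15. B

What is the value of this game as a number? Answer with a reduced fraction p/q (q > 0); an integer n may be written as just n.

Recurse on prefixes of the 15-edge string R B R R R R R B R R R B B R B:
val_1 [R]  L=[none]  R=[0]  -> -1
val_2 [RB]  L=[-1]  R=[0]  -> -1/2
val_3 [RBR]  L=[-1]  R=[-1/2,0]  -> -3/4
val_4 [RBRR]  L=[-1]  R=[-3/4,-1/2,0]  -> -7/8
val_5 [RBRRR]  L=[-1]  R=[-7/8,-3/4,-1/2,0]  -> -15/16
val_6 [RBRRRR]  L=[-1]  R=[-15/16,-7/8,-3/4,-1/2,0]  -> -31/32
val_7 [RBRRRRR]  L=[-1]  R=[-31/32,-15/16,-7/8,-3/4,-1/2,0]  -> -63/64
val_8 [RBRRRRRB]  L=[-1,-63/64]  R=[-31/32,-15/16,-7/8,-3/4,-1/2,0]  -> -125/128
val_9 [RBRRRRRBR]  L=[-1,-63/64]  R=[-125/128,-31/32,-15/16,-7/8,-3/4,-1/2,0]  -> -251/256
val_10 [RBRRRRRBRR]  L=[-1,-63/64]  R=[-251/256,-125/128,-31/32,-15/16,-7/8,-3/4,-1/2,0]  -> -503/512
val_11 [RBRRRRRBRRR]  L=[-1,-63/64]  R=[-503/512,-251/256,-125/128,-31/32,-15/16,-7/8,-3/4,-1/2,0]  -> -1007/1024
val_12 [RBRRRRRBRRRB]  L=[-1,-63/64,-1007/1024]  R=[-503/512,-251/256,-125/128,-31/32,-15/16,-7/8,-3/4,-1/2,0]  -> -2013/2048
val_13 [RBRRRRRBRRRBB]  L=[-1,-63/64,-1007/1024,-2013/2048]  R=[-503/512,-251/256,-125/128,-31/32,-15/16,-7/8,-3/4,-1/2,0]  -> -4025/4096
val_14 [RBRRRRRBRRRBBR]  L=[-1,-63/64,-1007/1024,-2013/2048]  R=[-4025/4096,-503/512,-251/256,-125/128,-31/32,-15/16,-7/8,-3/4,-1/2,0]  -> -8051/8192
val_15 [RBRRRRRBRRRBBRB]  L=[-1,-63/64,-1007/1024,-2013/2048,-8051/8192]  R=[-4025/4096,-503/512,-251/256,-125/128,-31/32,-15/16,-7/8,-3/4,-1/2,0]  -> -16101/16384

-16101/16384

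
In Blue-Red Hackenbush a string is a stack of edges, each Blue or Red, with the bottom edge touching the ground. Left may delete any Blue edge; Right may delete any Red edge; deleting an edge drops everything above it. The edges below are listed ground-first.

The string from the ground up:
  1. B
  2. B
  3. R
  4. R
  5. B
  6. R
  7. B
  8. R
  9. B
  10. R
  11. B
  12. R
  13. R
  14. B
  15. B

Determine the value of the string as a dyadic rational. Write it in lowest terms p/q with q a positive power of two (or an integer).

10919/8192

edge 1 of 15 (B): { 0 |  } so 1
edge 2 of 15 (B): { 0, 1 |  } so 2
edge 3 of 15 (R): { 0, 1 | 2 } so 3/2
edge 4 of 15 (R): { 0, 1 | 3/2, 2 } so 5/4
edge 5 of 15 (B): { 0, 1, 5/4 | 3/2, 2 } so 11/8
edge 6 of 15 (R): { 0, 1, 5/4 | 11/8, 3/2, 2 } so 21/16
edge 7 of 15 (B): { 0, 1, 5/4, 21/16 | 11/8, 3/2, 2 } so 43/32
edge 8 of 15 (R): { 0, 1, 5/4, 21/16 | 43/32, 11/8, 3/2, 2 } so 85/64
edge 9 of 15 (B): { 0, 1, 5/4, 21/16, 85/64 | 43/32, 11/8, 3/2, 2 } so 171/128
edge 10 of 15 (R): { 0, 1, 5/4, 21/16, 85/64 | 171/128, 43/32, 11/8, 3/2, 2 } so 341/256
edge 11 of 15 (B): { 0, 1, 5/4, 21/16, 85/64, 341/256 | 171/128, 43/32, 11/8, 3/2, 2 } so 683/512
edge 12 of 15 (R): { 0, 1, 5/4, 21/16, 85/64, 341/256 | 683/512, 171/128, 43/32, 11/8, 3/2, 2 } so 1365/1024
edge 13 of 15 (R): { 0, 1, 5/4, 21/16, 85/64, 341/256 | 1365/1024, 683/512, 171/128, 43/32, 11/8, 3/2, 2 } so 2729/2048
edge 14 of 15 (B): { 0, 1, 5/4, 21/16, 85/64, 341/256, 2729/2048 | 1365/1024, 683/512, 171/128, 43/32, 11/8, 3/2, 2 } so 5459/4096
edge 15 of 15 (B): { 0, 1, 5/4, 21/16, 85/64, 341/256, 2729/2048, 5459/4096 | 1365/1024, 683/512, 171/128, 43/32, 11/8, 3/2, 2 } so 10919/8192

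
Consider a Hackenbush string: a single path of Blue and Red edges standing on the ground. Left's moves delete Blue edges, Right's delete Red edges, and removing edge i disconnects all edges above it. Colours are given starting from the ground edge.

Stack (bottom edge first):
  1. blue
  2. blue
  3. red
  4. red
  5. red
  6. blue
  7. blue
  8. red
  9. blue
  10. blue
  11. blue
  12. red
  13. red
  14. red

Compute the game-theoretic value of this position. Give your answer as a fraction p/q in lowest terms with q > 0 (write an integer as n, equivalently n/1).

Build value(s[:k]) for k = 1..14, string s = blue blue red red red blue blue red blue blue blue red red red.
b: Left { 0 }, Right { (no moves) } — simplest 1
bb: Left { 0 1 }, Right { (no moves) } — simplest 2
bbr: Left { 0 1 }, Right { 2 } — simplest 3/2
bbrr: Left { 0 1 }, Right { 3/2 2 } — simplest 5/4
bbrrr: Left { 0 1 }, Right { 5/4 3/2 2 } — simplest 9/8
bbrrrb: Left { 0 1 9/8 }, Right { 5/4 3/2 2 } — simplest 19/16
bbrrrbb: Left { 0 1 9/8 19/16 }, Right { 5/4 3/2 2 } — simplest 39/32
bbrrrbbr: Left { 0 1 9/8 19/16 }, Right { 39/32 5/4 3/2 2 } — simplest 77/64
bbrrrbbrb: Left { 0 1 9/8 19/16 77/64 }, Right { 39/32 5/4 3/2 2 } — simplest 155/128
bbrrrbbrbb: Left { 0 1 9/8 19/16 77/64 155/128 }, Right { 39/32 5/4 3/2 2 } — simplest 311/256
bbrrrbbrbbb: Left { 0 1 9/8 19/16 77/64 155/128 311/256 }, Right { 39/32 5/4 3/2 2 } — simplest 623/512
bbrrrbbrbbbr: Left { 0 1 9/8 19/16 77/64 155/128 311/256 }, Right { 623/512 39/32 5/4 3/2 2 } — simplest 1245/1024
bbrrrbbrbbbrr: Left { 0 1 9/8 19/16 77/64 155/128 311/256 }, Right { 1245/1024 623/512 39/32 5/4 3/2 2 } — simplest 2489/2048
bbrrrbbrbbbrrr: Left { 0 1 9/8 19/16 77/64 155/128 311/256 }, Right { 2489/2048 1245/1024 623/512 39/32 5/4 3/2 2 } — simplest 4977/4096

4977/4096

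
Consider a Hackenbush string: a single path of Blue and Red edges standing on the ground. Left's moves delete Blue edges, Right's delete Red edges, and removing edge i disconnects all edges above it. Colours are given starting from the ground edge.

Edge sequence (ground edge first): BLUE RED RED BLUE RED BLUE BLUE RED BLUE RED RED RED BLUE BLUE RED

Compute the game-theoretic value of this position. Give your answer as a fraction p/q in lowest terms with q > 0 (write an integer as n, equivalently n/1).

5773/16384

Prefix values for BLUE RED RED BLUE RED BLUE BLUE RED BLUE RED RED RED BLUE BLUE RED via {L|R} + simplicity:
edge 1 of 15 (BLUE): { 0 | · } ⇒ 1
edge 2 of 15 (RED): { 0 | 1 } ⇒ 1/2
edge 3 of 15 (RED): { 0 | 1/2 1 } ⇒ 1/4
edge 4 of 15 (BLUE): { 0 1/4 | 1/2 1 } ⇒ 3/8
edge 5 of 15 (RED): { 0 1/4 | 3/8 1/2 1 } ⇒ 5/16
edge 6 of 15 (BLUE): { 0 1/4 5/16 | 3/8 1/2 1 } ⇒ 11/32
edge 7 of 15 (BLUE): { 0 1/4 5/16 11/32 | 3/8 1/2 1 } ⇒ 23/64
edge 8 of 15 (RED): { 0 1/4 5/16 11/32 | 23/64 3/8 1/2 1 } ⇒ 45/128
edge 9 of 15 (BLUE): { 0 1/4 5/16 11/32 45/128 | 23/64 3/8 1/2 1 } ⇒ 91/256
edge 10 of 15 (RED): { 0 1/4 5/16 11/32 45/128 | 91/256 23/64 3/8 1/2 1 } ⇒ 181/512
edge 11 of 15 (RED): { 0 1/4 5/16 11/32 45/128 | 181/512 91/256 23/64 3/8 1/2 1 } ⇒ 361/1024
edge 12 of 15 (RED): { 0 1/4 5/16 11/32 45/128 | 361/1024 181/512 91/256 23/64 3/8 1/2 1 } ⇒ 721/2048
edge 13 of 15 (BLUE): { 0 1/4 5/16 11/32 45/128 721/2048 | 361/1024 181/512 91/256 23/64 3/8 1/2 1 } ⇒ 1443/4096
edge 14 of 15 (BLUE): { 0 1/4 5/16 11/32 45/128 721/2048 1443/4096 | 361/1024 181/512 91/256 23/64 3/8 1/2 1 } ⇒ 2887/8192
edge 15 of 15 (RED): { 0 1/4 5/16 11/32 45/128 721/2048 1443/4096 | 2887/8192 361/1024 181/512 91/256 23/64 3/8 1/2 1 } ⇒ 5773/16384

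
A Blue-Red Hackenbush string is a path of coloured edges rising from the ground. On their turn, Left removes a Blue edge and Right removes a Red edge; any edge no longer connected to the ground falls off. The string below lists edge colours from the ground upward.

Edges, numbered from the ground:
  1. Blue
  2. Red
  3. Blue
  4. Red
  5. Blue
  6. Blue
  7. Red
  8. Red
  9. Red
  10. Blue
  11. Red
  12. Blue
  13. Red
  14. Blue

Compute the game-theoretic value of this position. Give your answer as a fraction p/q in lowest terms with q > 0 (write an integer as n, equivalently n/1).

Prefix values for Blue Red Blue Red Blue Blue Red Red Red Blue Red Blue Red Blue via {L|R} + simplicity:
edge 1 of 14 (Blue): { 0 |  } => 1
edge 2 of 14 (Red): { 0 | 1 } => 1/2
edge 3 of 14 (Blue): { 0 1/2 | 1 } => 3/4
edge 4 of 14 (Red): { 0 1/2 | 3/4 1 } => 5/8
edge 5 of 14 (Blue): { 0 1/2 5/8 | 3/4 1 } => 11/16
edge 6 of 14 (Blue): { 0 1/2 5/8 11/16 | 3/4 1 } => 23/32
edge 7 of 14 (Red): { 0 1/2 5/8 11/16 | 23/32 3/4 1 } => 45/64
edge 8 of 14 (Red): { 0 1/2 5/8 11/16 | 45/64 23/32 3/4 1 } => 89/128
edge 9 of 14 (Red): { 0 1/2 5/8 11/16 | 89/128 45/64 23/32 3/4 1 } => 177/256
edge 10 of 14 (Blue): { 0 1/2 5/8 11/16 177/256 | 89/128 45/64 23/32 3/4 1 } => 355/512
edge 11 of 14 (Red): { 0 1/2 5/8 11/16 177/256 | 355/512 89/128 45/64 23/32 3/4 1 } => 709/1024
edge 12 of 14 (Blue): { 0 1/2 5/8 11/16 177/256 709/1024 | 355/512 89/128 45/64 23/32 3/4 1 } => 1419/2048
edge 13 of 14 (Red): { 0 1/2 5/8 11/16 177/256 709/1024 | 1419/2048 355/512 89/128 45/64 23/32 3/4 1 } => 2837/4096
edge 14 of 14 (Blue): { 0 1/2 5/8 11/16 177/256 709/1024 2837/4096 | 1419/2048 355/512 89/128 45/64 23/32 3/4 1 } => 5675/8192

5675/8192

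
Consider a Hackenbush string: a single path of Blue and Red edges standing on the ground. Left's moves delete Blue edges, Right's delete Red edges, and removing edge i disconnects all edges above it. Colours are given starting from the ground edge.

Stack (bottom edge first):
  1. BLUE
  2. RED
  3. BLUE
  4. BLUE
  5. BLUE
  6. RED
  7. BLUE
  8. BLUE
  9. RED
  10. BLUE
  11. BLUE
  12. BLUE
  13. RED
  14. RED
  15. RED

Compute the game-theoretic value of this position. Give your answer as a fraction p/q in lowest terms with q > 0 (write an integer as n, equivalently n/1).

15217/16384

val_1 [B]  L=[0]  R=[none]  — 1
val_2 [BR]  L=[0]  R=[1]  — 1/2
val_3 [BRB]  L=[0, 1/2]  R=[1]  — 3/4
val_4 [BRBB]  L=[0, 1/2, 3/4]  R=[1]  — 7/8
val_5 [BRBBB]  L=[0, 1/2, 3/4, 7/8]  R=[1]  — 15/16
val_6 [BRBBBR]  L=[0, 1/2, 3/4, 7/8]  R=[15/16, 1]  — 29/32
val_7 [BRBBBRB]  L=[0, 1/2, 3/4, 7/8, 29/32]  R=[15/16, 1]  — 59/64
val_8 [BRBBBRBB]  L=[0, 1/2, 3/4, 7/8, 29/32, 59/64]  R=[15/16, 1]  — 119/128
val_9 [BRBBBRBBR]  L=[0, 1/2, 3/4, 7/8, 29/32, 59/64]  R=[119/128, 15/16, 1]  — 237/256
val_10 [BRBBBRBBRB]  L=[0, 1/2, 3/4, 7/8, 29/32, 59/64, 237/256]  R=[119/128, 15/16, 1]  — 475/512
val_11 [BRBBBRBBRBB]  L=[0, 1/2, 3/4, 7/8, 29/32, 59/64, 237/256, 475/512]  R=[119/128, 15/16, 1]  — 951/1024
val_12 [BRBBBRBBRBBB]  L=[0, 1/2, 3/4, 7/8, 29/32, 59/64, 237/256, 475/512, 951/1024]  R=[119/128, 15/16, 1]  — 1903/2048
val_13 [BRBBBRBBRBBBR]  L=[0, 1/2, 3/4, 7/8, 29/32, 59/64, 237/256, 475/512, 951/1024]  R=[1903/2048, 119/128, 15/16, 1]  — 3805/4096
val_14 [BRBBBRBBRBBBRR]  L=[0, 1/2, 3/4, 7/8, 29/32, 59/64, 237/256, 475/512, 951/1024]  R=[3805/4096, 1903/2048, 119/128, 15/16, 1]  — 7609/8192
val_15 [BRBBBRBBRBBBRRR]  L=[0, 1/2, 3/4, 7/8, 29/32, 59/64, 237/256, 475/512, 951/1024]  R=[7609/8192, 3805/4096, 1903/2048, 119/128, 15/16, 1]  — 15217/16384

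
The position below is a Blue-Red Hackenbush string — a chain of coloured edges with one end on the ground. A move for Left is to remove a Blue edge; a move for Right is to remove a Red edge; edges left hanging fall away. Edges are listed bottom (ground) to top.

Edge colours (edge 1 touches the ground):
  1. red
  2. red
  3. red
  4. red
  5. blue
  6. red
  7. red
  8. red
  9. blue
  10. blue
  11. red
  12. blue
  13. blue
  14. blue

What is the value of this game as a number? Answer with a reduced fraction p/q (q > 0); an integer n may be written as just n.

-3985/1024

v_1 [r]  L=[—]  R=[0]  ⇒ -1
v_2 [rr]  L=[—]  R=[-1, 0]  ⇒ -2
v_3 [rrr]  L=[—]  R=[-2, -1, 0]  ⇒ -3
v_4 [rrrr]  L=[—]  R=[-3, -2, -1, 0]  ⇒ -4
v_5 [rrrrb]  L=[-4]  R=[-3, -2, -1, 0]  ⇒ -7/2
v_6 [rrrrbr]  L=[-4]  R=[-7/2, -3, -2, -1, 0]  ⇒ -15/4
v_7 [rrrrbrr]  L=[-4]  R=[-15/4, -7/2, -3, -2, -1, 0]  ⇒ -31/8
v_8 [rrrrbrrr]  L=[-4]  R=[-31/8, -15/4, -7/2, -3, -2, -1, 0]  ⇒ -63/16
v_9 [rrrrbrrrb]  L=[-4, -63/16]  R=[-31/8, -15/4, -7/2, -3, -2, -1, 0]  ⇒ -125/32
v_10 [rrrrbrrrbb]  L=[-4, -63/16, -125/32]  R=[-31/8, -15/4, -7/2, -3, -2, -1, 0]  ⇒ -249/64
v_11 [rrrrbrrrbbr]  L=[-4, -63/16, -125/32]  R=[-249/64, -31/8, -15/4, -7/2, -3, -2, -1, 0]  ⇒ -499/128
v_12 [rrrrbrrrbbrb]  L=[-4, -63/16, -125/32, -499/128]  R=[-249/64, -31/8, -15/4, -7/2, -3, -2, -1, 0]  ⇒ -997/256
v_13 [rrrrbrrrbbrbb]  L=[-4, -63/16, -125/32, -499/128, -997/256]  R=[-249/64, -31/8, -15/4, -7/2, -3, -2, -1, 0]  ⇒ -1993/512
v_14 [rrrrbrrrbbrbbb]  L=[-4, -63/16, -125/32, -499/128, -997/256, -1993/512]  R=[-249/64, -31/8, -15/4, -7/2, -3, -2, -1, 0]  ⇒ -3985/1024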